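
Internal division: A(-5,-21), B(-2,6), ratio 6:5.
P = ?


Px = (6*(-2) + 5*(-5))/11 = -37/11 = -3.3636
Py = (6*6 + 5*(-21))/11 = -69/11 = -6.2727

P = (-3.3636, -6.2727)


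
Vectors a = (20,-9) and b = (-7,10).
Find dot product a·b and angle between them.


a·b = 20*(-7) - 9*10 = -140 - 90 = -230
|a| = sqrt(400+81) = 21.9317
|b| = sqrt(49+100) = 12.2066
cos(theta) = -230/(sqrt(481)*sqrt(149)) = -230/sqrt(71669) = -0.859136
theta = arccos(-230/sqrt(71669)) = 149.2198 degrees

a·b = -230, theta = 149.2198 deg


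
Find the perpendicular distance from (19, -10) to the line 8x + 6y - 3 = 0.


|8*19 + 6*(-10) - 3| = |89| = 89
sqrt(64 + 36) = sqrt(100) = 10.0000
d = 89/sqrt(100) = 8.9000

8.9000


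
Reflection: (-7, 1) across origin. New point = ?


Reflection rule for origin: (-x, -y)
(-7, 1) -> (7, -1)

(7, -1)


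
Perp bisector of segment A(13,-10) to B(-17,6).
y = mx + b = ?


Midpoint = (-2, -2)
Slope of AB = dy/dx = 16/(-30) = -0.5333
Perp slope = -dx/dy = 30/16 = 1.8750
b = My - (perp slope)*Mx = -2 + (-30*(-2))/16 = -2 + 3.7500 = 1.7500

y = 1.8750x + 1.7500


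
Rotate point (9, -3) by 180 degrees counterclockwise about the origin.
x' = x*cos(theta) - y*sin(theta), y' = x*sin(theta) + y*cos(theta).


cos(180) = -1, sin(180) = 0
x' = 9*(-1) + 3*0 = -9
y' = 9*0 - 3*(-1) = 3

(-9, 3)


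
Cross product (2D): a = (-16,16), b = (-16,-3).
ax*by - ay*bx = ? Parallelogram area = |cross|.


cross = -16*(-3) - 16*(-16) = 48 + 256 = 304
Parallelogram area = |304| = 304

cross = 304, parallelogram area = 304


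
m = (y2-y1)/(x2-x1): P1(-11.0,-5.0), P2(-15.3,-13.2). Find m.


dy = -13.2 + 5.0 = -8.2
dx = -15.3 + 11.0 = -4.3
m = -8.2/(-4.3) = 1.9070

m = 1.9070


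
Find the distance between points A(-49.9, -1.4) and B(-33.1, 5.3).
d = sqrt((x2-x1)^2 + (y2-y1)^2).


dx = -33.1 + 49.9 = 16.8
dy = 5.3 + 1.4 = 6.7
d = sqrt(282.24 + 44.89) = sqrt(327.13) = 18.0867

18.0867


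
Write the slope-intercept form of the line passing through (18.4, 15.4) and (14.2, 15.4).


m = (0.0)/(-4.2) = 0
b = y1 - m*x1 = 15.4 - (0.0*18.4)/(-4.2) = 15.4 - 0 = 15.4000

y = 0x + 15.4000


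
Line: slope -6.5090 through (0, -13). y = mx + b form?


y + 13 = -6.5090(x - 0)
y = -6.5090x - 13 + 6.5090*0
y = -6.5090x - 13.0000

y = -6.5090x - 13.0000


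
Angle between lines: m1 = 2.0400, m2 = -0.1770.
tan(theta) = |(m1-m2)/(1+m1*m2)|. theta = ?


m1-m2 = 2.217
1+m1*m2 = 0.63892
tan(theta) = |2.217/0.63892| = 3.469918
theta = arctan(|2.217/0.63892|) = 73.9235 degrees (acute angle)

73.9235 degrees


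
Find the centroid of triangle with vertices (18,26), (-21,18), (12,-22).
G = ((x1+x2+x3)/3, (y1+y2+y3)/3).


Gx = (18- 21+12)/3 = 9/3 = 3.0000
Gy = (26+18- 22)/3 = 22/3 = 7.3333

G = (3.0000, 7.3333)


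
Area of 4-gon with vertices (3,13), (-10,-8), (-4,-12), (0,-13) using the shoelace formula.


sum(xi*y_{i+1}) = 3*(-8) - 10*(-12) - 4*(-13) + 0*13 = 148
sum(yi*x_{i+1}) = 13*(-10) - 8*(-4) - 12*0 - 13*3 = -137
Area = |148 + 137|/2 = 285/2 = 142.5000

142.5000 sq units


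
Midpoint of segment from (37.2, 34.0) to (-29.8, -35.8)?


Mx = (37.2 - 29.8)/2 = 7.4/2 = 3.7000
My = (34.0 - 35.8)/2 = -1.8/2 = -0.9000

(3.7000, -0.9000)


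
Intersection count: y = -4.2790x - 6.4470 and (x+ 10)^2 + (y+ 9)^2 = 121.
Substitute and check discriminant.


Substitute y = -4.2790x - 6.4470: (x+ 10)^2 + (-4.2790x- 6.4470+ 9)^2 = 121
Expand to Ax^2 + Bx + C = 0, where b-k = 2.553
A = 1+m^2 = 19.309841
B = 2(m(b-k) - h) = 2(-4.2790*2.553 + 10) = -1.848574
C = h^2 + (b-k)^2 - r^2 = 100 + 6.517809 - 121 = -14.482191
disc = B^2-4AC = 3.4172 + 1118.5952 = 1122.0124
disc > 0

2 intersection points


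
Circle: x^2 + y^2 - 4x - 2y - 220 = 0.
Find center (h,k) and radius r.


h = -D/2 = 4/2 = 2
k = -E/2 = 2/2 = 1
r^2 = h^2 + k^2 - F = 4 + 1 + 220 = 225
r = 15

Center (2, 1), radius = 15


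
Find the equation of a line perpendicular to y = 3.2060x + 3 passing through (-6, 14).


Perpendicular slope = -1/m1 = -1/3.2060 = -0.3119
b2 = y0 - m2*x0 = 14 - 6/3.2060 = 14 - 1.8715 = 12.1285

y = -0.3119x + 12.1285


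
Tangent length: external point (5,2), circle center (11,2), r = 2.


d = sqrt((5-11)^2 + (2-2)^2) = sqrt(36+0) = 6.0000
L = sqrt(36.0000 - 4) = sqrt(32.0000) = 5.6569

5.6569


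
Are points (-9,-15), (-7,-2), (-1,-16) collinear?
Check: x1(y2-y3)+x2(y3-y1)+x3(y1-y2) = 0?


-9*(-2+ 16) - 7*(-16+ 15) - 1*(-15+ 2)
= -126 + 7 + 13 = -106

No, not collinear (determinant = -106)


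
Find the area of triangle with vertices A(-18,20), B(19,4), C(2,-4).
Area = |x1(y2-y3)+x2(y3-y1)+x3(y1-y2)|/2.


-18*(4+ 4) = -144
19*(-4-20) = -456
2*(20-4) = 32
sum = -568
Area = |-568|/2 = 284.0000

284.0000 sq units


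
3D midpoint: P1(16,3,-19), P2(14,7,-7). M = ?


Mx = (16+14)/2 = 15.0000
My = (3+7)/2 = 5.0000
Mz = (-19- 7)/2 = -13.0000

M = (15.0000, 5.0000, -13.0000)


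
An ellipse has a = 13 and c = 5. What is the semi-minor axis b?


b^2 = 13^2 - (5)^2 = 169 - 25 = 144
b = sqrt(144) = 12

b = 12


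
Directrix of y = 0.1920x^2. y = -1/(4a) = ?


a = 0.1920
1/(4a) = 1.3021
directrix: y = -1.3021 = -1.3021

y = -1.3021


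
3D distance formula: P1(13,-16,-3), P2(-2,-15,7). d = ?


dx=-15, dy=1, dz=10
d = sqrt(225+1+100) = sqrt(326) = 18.0555

18.0555


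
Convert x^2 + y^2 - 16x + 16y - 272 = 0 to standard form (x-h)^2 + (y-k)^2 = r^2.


h = -D/2 = 16/2 = 8
k = -E/2 = -16/2 = -8
r^2 = h^2 + k^2 - F = 64 + 64 + 272 = 400
r = 20

Center (8, -8), radius = 20


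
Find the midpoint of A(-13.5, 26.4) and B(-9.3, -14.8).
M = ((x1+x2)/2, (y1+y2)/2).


Mx = (-13.5 - 9.3)/2 = -22.8/2 = -11.4000
My = (26.4 - 14.8)/2 = 11.6/2 = 5.8000

(-11.4000, 5.8000)


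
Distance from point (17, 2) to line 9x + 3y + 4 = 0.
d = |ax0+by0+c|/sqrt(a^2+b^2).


|9*17 + 3*2 + 4| = |163| = 163
sqrt(81 + 9) = sqrt(90) = 9.4868
d = 163/sqrt(90) = 17.1817

17.1817


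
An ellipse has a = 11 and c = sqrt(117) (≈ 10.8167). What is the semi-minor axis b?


b^2 = 11^2 - (sqrt(117))^2 = 121 - 117 = 4
b = sqrt(4) = 2

b = 2


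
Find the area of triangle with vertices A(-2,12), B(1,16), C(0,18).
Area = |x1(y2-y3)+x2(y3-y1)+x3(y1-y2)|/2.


-2*(16-18) = 4
1*(18-12) = 6
0*(12-16) = 0
sum = 10
Area = |10|/2 = 5.0000

5.0000 sq units


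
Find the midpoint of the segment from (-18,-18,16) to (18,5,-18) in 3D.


Mx = (-18+18)/2 = 0
My = (-18+5)/2 = -6.5000
Mz = (16- 18)/2 = -1.0000

M = (0, -6.5000, -1.0000)


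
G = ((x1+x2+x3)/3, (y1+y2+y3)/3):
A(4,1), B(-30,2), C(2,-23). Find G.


Gx = (4- 30+2)/3 = -24/3 = -8.0000
Gy = (1+2- 23)/3 = -20/3 = -6.6667

G = (-8.0000, -6.6667)


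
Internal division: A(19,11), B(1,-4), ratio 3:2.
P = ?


Px = (3*1 + 2*19)/5 = 41/5 = 8.2000
Py = (3*(-4) + 2*11)/5 = 10/5 = 2.0000

P = (8.2000, 2.0000)


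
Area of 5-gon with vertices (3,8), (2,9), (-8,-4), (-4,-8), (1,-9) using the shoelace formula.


sum(xi*y_{i+1}) = 3*9 + 2*(-4) - 8*(-8) - 4*(-9) + 1*8 = 127
sum(yi*x_{i+1}) = 8*2 + 9*(-8) - 4*(-4) - 8*1 - 9*3 = -75
Area = |127 + 75|/2 = 202/2 = 101.0000

101.0000 sq units


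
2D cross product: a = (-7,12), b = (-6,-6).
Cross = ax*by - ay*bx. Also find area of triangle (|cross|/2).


cross = -7*(-6) - 12*(-6) = 42 + 72 = 114
Triangle area = |114|/2 = 114/2 = 57.0000

cross = 114, triangle area = 57.0000


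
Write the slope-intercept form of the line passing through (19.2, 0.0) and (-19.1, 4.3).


m = (4.3)/(-38.3) = -0.1123
b = y1 - m*x1 = 0.0 - (4.3*19.2)/(-38.3) = 0.0 + 2.1556 = 2.1556

y = -0.1123x + 2.1556


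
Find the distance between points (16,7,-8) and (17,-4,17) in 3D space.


dx=1, dy=-11, dz=25
d = sqrt(1+121+625) = sqrt(747) = 27.3313

27.3313


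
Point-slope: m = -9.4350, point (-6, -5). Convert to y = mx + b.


y + 5 = -9.4350(x + 6)
y = -9.4350x - 5 + 9.4350*(-6)
y = -9.4350x - 61.6100

y = -9.4350x - 61.6100


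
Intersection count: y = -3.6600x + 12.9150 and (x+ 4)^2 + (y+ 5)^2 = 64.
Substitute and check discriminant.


Substitute y = -3.6600x + 12.9150: (x+ 4)^2 + (-3.6600x+12.9150+ 5)^2 = 64
Expand to Ax^2 + Bx + C = 0, where b-k = 17.915
A = 1+m^2 = 14.3956
B = 2(m(b-k) - h) = 2(-3.6600*17.915 + 4) = -123.1378
C = h^2 + (b-k)^2 - r^2 = 16 + 320.947225 - 64 = 272.947225
disc = B^2-4AC = 15162.9178 - 15716.9563 = -554.0385
disc < 0

0 intersection points


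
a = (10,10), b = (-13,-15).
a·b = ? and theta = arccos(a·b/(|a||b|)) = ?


a·b = 10*(-13) + 10*(-15) = -130 - 150 = -280
|a| = sqrt(100+100) = 14.1421
|b| = sqrt(169+225) = 19.8494
cos(theta) = -280/(sqrt(200)*sqrt(394)) = -280/sqrt(78800) = -0.997459
theta = arccos(-280/sqrt(78800)) = 175.9144 degrees

a·b = -280, theta = 175.9144 deg


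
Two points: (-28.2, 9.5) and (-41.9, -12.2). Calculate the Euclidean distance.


dx = -41.9 + 28.2 = -13.7
dy = -12.2 - 9.5 = -21.7
d = sqrt(187.69 + 470.89) = sqrt(658.58) = 25.6628

25.6628


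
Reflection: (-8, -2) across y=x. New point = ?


Reflection rule for y=x: (y, x)
(-8, -2) -> (-2, -8)

(-2, -8)


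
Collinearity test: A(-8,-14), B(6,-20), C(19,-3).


-8*(-20+ 3) + 6*(-3+ 14) + 19*(-14+ 20)
= 136 + 66 + 114 = 316

No, not collinear (determinant = 316)


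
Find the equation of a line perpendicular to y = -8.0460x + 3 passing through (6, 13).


Perpendicular slope = -1/m1 = -1/(-8.0460) = 0.1243
b2 = y0 - m2*x0 = 13 + 6/(-8.0460) = 13 - 0.7457 = 12.2543

y = 0.1243x + 12.2543


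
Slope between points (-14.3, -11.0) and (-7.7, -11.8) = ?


dy = -11.8 + 11.0 = -0.8
dx = -7.7 + 14.3 = 6.6
m = -0.8/6.6 = -0.1212

m = -0.1212


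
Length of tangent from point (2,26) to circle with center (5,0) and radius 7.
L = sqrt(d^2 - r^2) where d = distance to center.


d = sqrt((2-5)^2 + (26-0)^2) = sqrt(9+676) = 26.1725
L = sqrt(685.0000 - 49) = sqrt(636.0000) = 25.2190

25.2190


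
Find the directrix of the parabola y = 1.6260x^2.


a = 1.6260
1/(4a) = 0.1538
directrix: y = -0.1538 = -0.1538

y = -0.1538


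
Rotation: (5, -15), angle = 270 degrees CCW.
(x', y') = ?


cos(270) = 0, sin(270) = -1
x' = 5*0 + 15*(-1) = -15
y' = 5*(-1) - 15*0 = -5

(-15, -5)


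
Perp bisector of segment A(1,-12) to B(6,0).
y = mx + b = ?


Midpoint = (3.5, -6)
Slope of AB = dy/dx = 12/5 = 2.4000
Perp slope = -dx/dy = -5/12 = -0.4167
b = My - (perp slope)*Mx = -6 + (5*3.5)/12 = -6 + 1.4583 = -4.5417

y = -0.4167x - 4.5417


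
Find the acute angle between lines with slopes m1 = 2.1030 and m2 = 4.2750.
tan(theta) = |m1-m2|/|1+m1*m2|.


m1-m2 = -2.172
1+m1*m2 = 9.990325
tan(theta) = |-2.172/9.990325| = 0.217410
theta = arctan(|-2.172/9.990325|) = 12.2658 degrees (acute angle)

12.2658 degrees


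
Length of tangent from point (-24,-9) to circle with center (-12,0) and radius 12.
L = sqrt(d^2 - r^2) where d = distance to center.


d = sqrt((-24+ 12)^2 + (-9-0)^2) = sqrt(144+81) = 15.0000
L = sqrt(225.0000 - 144) = sqrt(81.0000) = 9.0000

9.0000


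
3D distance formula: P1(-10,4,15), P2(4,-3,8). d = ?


dx=14, dy=-7, dz=-7
d = sqrt(196+49+49) = sqrt(294) = 17.1464

17.1464


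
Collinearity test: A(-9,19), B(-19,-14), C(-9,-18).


-9*(-14+ 18) - 19*(-18-19) - 9*(19+ 14)
= -36 + 703 - 297 = 370

No, not collinear (determinant = 370)


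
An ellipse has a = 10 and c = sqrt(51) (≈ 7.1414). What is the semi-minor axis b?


b^2 = 10^2 - (sqrt(51))^2 = 100 - 51 = 49
b = sqrt(49) = 7

b = 7


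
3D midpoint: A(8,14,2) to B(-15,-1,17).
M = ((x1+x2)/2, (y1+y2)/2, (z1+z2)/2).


Mx = (8- 15)/2 = -3.5000
My = (14- 1)/2 = 6.5000
Mz = (2+17)/2 = 9.5000

M = (-3.5000, 6.5000, 9.5000)


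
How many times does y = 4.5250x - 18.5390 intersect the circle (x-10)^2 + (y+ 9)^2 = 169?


Substitute y = 4.5250x - 18.5390: (x-10)^2 + (4.5250x- 18.5390+ 9)^2 = 169
Expand to Ax^2 + Bx + C = 0, where b-k = -9.539
A = 1+m^2 = 21.475625
B = 2(m(b-k) - h) = 2(4.5250*(-9.539) - 10) = -106.32795
C = h^2 + (b-k)^2 - r^2 = 100 + 90.992521 - 169 = 21.992521
disc = B^2-4AC = 11305.6330 - 1889.2125 = 9416.4205
disc > 0

2 intersection points


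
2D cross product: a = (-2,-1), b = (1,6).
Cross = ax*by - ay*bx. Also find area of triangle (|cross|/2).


cross = -2*6 + 1*1 = -12 + 1 = -11
Triangle area = |-11|/2 = 11/2 = 5.5000

cross = -11, triangle area = 5.5000


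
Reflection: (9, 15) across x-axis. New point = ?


Reflection rule for x-axis: (x, -y)
(9, 15) -> (9, -15)

(9, -15)


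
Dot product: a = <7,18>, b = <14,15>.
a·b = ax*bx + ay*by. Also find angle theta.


a·b = 7*14 + 18*15 = 98 + 270 = 368
|a| = sqrt(49+324) = 19.3132
|b| = sqrt(196+225) = 20.5183
cos(theta) = 368/(sqrt(373)*sqrt(421)) = 368/sqrt(157033) = 0.928651
theta = arccos(368/sqrt(157033)) = 21.7746 degrees

a·b = 368, theta = 21.7746 deg


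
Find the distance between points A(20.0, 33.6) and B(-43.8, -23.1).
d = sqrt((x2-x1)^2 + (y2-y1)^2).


dx = -43.8 - 20.0 = -63.8
dy = -23.1 - 33.6 = -56.7
d = sqrt(4070.44 + 3214.89) = sqrt(7285.33) = 85.3541

85.3541


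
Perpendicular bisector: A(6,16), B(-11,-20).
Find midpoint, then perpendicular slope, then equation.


Midpoint = (-2.5, -2)
Slope of AB = dy/dx = -36/(-17) = 2.1176
Perp slope = -dx/dy = -17/36 = -0.4722
b = My - (perp slope)*Mx = -2 + (-17*(-2.5))/(-36) = -2 - 1.1806 = -3.1806

y = -0.4722x - 3.1806


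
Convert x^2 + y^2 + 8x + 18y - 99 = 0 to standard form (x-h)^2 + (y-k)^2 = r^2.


h = -D/2 = -8/2 = -4
k = -E/2 = -18/2 = -9
r^2 = h^2 + k^2 - F = 16 + 81 + 99 = 196
r = 14

Center (-4, -9), radius = 14


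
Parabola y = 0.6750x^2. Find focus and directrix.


a = 0.6750
1/(4a) = 0.3704
Focus = (0, 0.3704)
Directrix: y = -0.3704

Focus = (0, 0.3704), Directrix: y = -0.3704


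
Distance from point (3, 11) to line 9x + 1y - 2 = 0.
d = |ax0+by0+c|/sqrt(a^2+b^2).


|9*3 + 1*11 - 2| = |36| = 36
sqrt(81 + 1) = sqrt(82) = 9.0554
d = 36/sqrt(82) = 3.9755

3.9755


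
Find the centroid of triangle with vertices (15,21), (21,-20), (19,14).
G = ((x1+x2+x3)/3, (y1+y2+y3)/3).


Gx = (15+21+19)/3 = 55/3 = 18.3333
Gy = (21- 20+14)/3 = 15/3 = 5.0000

G = (18.3333, 5.0000)


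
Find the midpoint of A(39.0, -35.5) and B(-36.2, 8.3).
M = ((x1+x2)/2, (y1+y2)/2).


Mx = (39.0 - 36.2)/2 = 2.8/2 = 1.4000
My = (-35.5 + 8.3)/2 = -27.2/2 = -13.6000

(1.4000, -13.6000)


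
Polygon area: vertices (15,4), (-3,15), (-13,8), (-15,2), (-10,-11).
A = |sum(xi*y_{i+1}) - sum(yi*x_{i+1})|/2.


sum(xi*y_{i+1}) = 15*15 - 3*8 - 13*2 - 15*(-11) - 10*4 = 300
sum(yi*x_{i+1}) = 4*(-3) + 15*(-13) + 8*(-15) + 2*(-10) - 11*15 = -512
Area = |300 + 512|/2 = 812/2 = 406.0000

406.0000 sq units


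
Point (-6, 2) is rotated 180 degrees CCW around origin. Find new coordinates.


cos(180) = -1, sin(180) = 0
x' = -6*(-1) - 2*0 = 6
y' = -6*0 + 2*(-1) = -2

(6, -2)


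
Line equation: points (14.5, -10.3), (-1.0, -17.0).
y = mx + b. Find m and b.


m = (-6.7)/(-15.5) = 0.4323
b = y1 - m*x1 = -10.3 - (-6.7*14.5)/(-15.5) = -10.3 - 6.2677 = -16.5677

y = 0.4323x - 16.5677


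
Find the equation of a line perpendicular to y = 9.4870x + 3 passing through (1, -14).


Perpendicular slope = -1/m1 = -1/9.4870 = -0.1054
b2 = y0 - m2*x0 = -14 + 1/9.4870 = -14 + 0.1054 = -13.8946

y = -0.1054x - 13.8946


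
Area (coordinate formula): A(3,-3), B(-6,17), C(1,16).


3*(17-16) = 3
-6*(16+ 3) = -114
1*(-3-17) = -20
sum = -131
Area = |-131|/2 = 65.5000

65.5000 sq units


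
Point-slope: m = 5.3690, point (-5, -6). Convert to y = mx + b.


y + 6 = 5.3690(x + 5)
y = 5.3690x - 6 - 5.3690*(-5)
y = 5.3690x + 20.8450

y = 5.3690x + 20.8450


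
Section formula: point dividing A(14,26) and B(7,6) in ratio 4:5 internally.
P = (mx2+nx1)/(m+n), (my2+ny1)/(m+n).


Px = (4*7 + 5*14)/9 = 98/9 = 10.8889
Py = (4*6 + 5*26)/9 = 154/9 = 17.1111

P = (10.8889, 17.1111)


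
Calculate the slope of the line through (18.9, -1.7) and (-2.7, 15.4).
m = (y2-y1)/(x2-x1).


dy = 15.4 + 1.7 = 17.1
dx = -2.7 - 18.9 = -21.6
m = 17.1/(-21.6) = -0.7917

m = -0.7917


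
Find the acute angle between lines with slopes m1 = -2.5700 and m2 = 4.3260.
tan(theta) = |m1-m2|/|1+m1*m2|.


m1-m2 = -6.896
1+m1*m2 = -10.11782
tan(theta) = |-6.896/(-10.11782)| = 0.681570
theta = arctan(|-6.896/(-10.11782)|) = 34.2772 degrees (acute angle)

34.2772 degrees


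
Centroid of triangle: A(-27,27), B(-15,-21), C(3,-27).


Gx = (-27- 15+3)/3 = -39/3 = -13.0000
Gy = (27- 21- 27)/3 = -21/3 = -7.0000

G = (-13.0000, -7.0000)


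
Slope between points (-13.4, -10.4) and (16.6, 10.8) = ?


dy = 10.8 + 10.4 = 21.2
dx = 16.6 + 13.4 = 30.0
m = 21.2/30.0 = 0.7067

m = 0.7067


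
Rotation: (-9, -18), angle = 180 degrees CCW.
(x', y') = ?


cos(180) = -1, sin(180) = 0
x' = -9*(-1) + 18*0 = 9
y' = -9*0 - 18*(-1) = 18

(9, 18)


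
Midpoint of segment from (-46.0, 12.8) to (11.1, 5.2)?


Mx = (-46.0 + 11.1)/2 = -34.9/2 = -17.4500
My = (12.8 + 5.2)/2 = 18.0/2 = 9.0000

(-17.4500, 9.0000)


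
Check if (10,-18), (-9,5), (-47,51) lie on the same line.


10*(5-51) - 9*(51+ 18) - 47*(-18-5)
= -460 - 621 + 1081 = 0

Yes, collinear (determinant = 0)


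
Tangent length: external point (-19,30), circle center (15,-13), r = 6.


d = sqrt((-19-15)^2 + (30+ 13)^2) = sqrt(1156+1849) = 54.8179
L = sqrt(3005.0000 - 36) = sqrt(2969.0000) = 54.4885

54.4885


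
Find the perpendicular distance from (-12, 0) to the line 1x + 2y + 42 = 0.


|1*(-12) + 2*0 + 42| = |30| = 30
sqrt(1 + 4) = sqrt(5) = 2.2361
d = 30/sqrt(5) = 13.4164

13.4164


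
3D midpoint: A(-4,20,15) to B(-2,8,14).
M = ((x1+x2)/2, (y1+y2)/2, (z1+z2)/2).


Mx = (-4- 2)/2 = -3.0000
My = (20+8)/2 = 14.0000
Mz = (15+14)/2 = 14.5000

M = (-3.0000, 14.0000, 14.5000)


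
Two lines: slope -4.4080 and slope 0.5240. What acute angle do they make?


m1-m2 = -4.932
1+m1*m2 = -1.309792
tan(theta) = |-4.932/(-1.309792)| = 3.765483
theta = arctan(|-4.932/(-1.309792)|) = 75.1273 degrees (acute angle)

75.1273 degrees


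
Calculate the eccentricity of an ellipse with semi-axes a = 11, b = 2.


c = sqrt(121-4) = sqrt(117) = 10.8167
e = c/a = sqrt(117)/11 = 0.9833

e = 0.9833


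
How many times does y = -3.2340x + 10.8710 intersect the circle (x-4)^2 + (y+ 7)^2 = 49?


Substitute y = -3.2340x + 10.8710: (x-4)^2 + (-3.2340x+10.8710+ 7)^2 = 49
Expand to Ax^2 + Bx + C = 0, where b-k = 17.871
A = 1+m^2 = 11.458756
B = 2(m(b-k) - h) = 2(-3.2340*17.871 - 4) = -123.589628
C = h^2 + (b-k)^2 - r^2 = 16 + 319.372641 - 49 = 286.372641
disc = B^2-4AC = 15274.3961 - 13125.8969 = 2148.4992
disc > 0

2 intersection points


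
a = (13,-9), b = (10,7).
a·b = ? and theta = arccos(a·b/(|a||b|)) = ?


a·b = 13*10 - 9*7 = 130 - 63 = 67
|a| = sqrt(169+81) = 15.8114
|b| = sqrt(100+49) = 12.2066
cos(theta) = 67/(sqrt(250)*sqrt(149)) = 67/sqrt(37250) = 0.347146
theta = arccos(67/sqrt(37250)) = 69.6872 degrees

a·b = 67, theta = 69.6872 deg


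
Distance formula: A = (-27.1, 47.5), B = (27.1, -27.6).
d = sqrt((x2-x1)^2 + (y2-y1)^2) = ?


dx = 27.1 + 27.1 = 54.2
dy = -27.6 - 47.5 = -75.1
d = sqrt(2937.64 + 5640.01) = sqrt(8577.65) = 92.6156

92.6156


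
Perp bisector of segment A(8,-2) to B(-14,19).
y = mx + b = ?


Midpoint = (-3, 8.5)
Slope of AB = dy/dx = 21/(-22) = -0.9545
Perp slope = -dx/dy = 22/21 = 1.0476
b = My - (perp slope)*Mx = 8.5 + (-22*(-3))/21 = 8.5 + 3.1429 = 11.6429

y = 1.0476x + 11.6429


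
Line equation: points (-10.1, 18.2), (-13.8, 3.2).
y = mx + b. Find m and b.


m = (-15.0)/(-3.7) = 4.0541
b = y1 - m*x1 = 18.2 - (-15.0*(-10.1))/(-3.7) = 18.2 + 40.9459 = 59.1459

y = 4.0541x + 59.1459


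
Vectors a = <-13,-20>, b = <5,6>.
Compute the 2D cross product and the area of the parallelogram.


cross = -13*6 + 20*5 = -78 + 100 = 22
Parallelogram area = |22| = 22

cross = 22, parallelogram area = 22


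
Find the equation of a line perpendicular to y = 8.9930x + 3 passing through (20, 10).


Perpendicular slope = -1/m1 = -1/8.9930 = -0.1112
b2 = y0 - m2*x0 = 10 + 20/8.9930 = 10 + 2.2240 = 12.2240

y = -0.1112x + 12.2240


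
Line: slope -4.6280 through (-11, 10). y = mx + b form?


y - 10 = -4.6280(x + 11)
y = -4.6280x + 10 + 4.6280*(-11)
y = -4.6280x - 40.9080

y = -4.6280x - 40.9080


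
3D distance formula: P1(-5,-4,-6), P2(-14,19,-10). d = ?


dx=-9, dy=23, dz=-4
d = sqrt(81+529+16) = sqrt(626) = 25.0200

25.0200


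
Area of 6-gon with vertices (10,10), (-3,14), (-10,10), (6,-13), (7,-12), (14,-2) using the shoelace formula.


sum(xi*y_{i+1}) = 10*14 - 3*10 - 10*(-13) + 6*(-12) + 7*(-2) + 14*10 = 294
sum(yi*x_{i+1}) = 10*(-3) + 14*(-10) + 10*6 - 13*7 - 12*14 - 2*10 = -389
Area = |294 + 389|/2 = 683/2 = 341.5000

341.5000 sq units


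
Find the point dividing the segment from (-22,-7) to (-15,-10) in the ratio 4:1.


Px = (4*(-15) + 1*(-22))/5 = -82/5 = -16.4000
Py = (4*(-10) + 1*(-7))/5 = -47/5 = -9.4000

P = (-16.4000, -9.4000)


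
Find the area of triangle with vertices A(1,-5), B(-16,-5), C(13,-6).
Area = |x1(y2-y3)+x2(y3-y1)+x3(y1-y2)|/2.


1*(-5+ 6) = 1
-16*(-6+ 5) = 16
13*(-5+ 5) = 0
sum = 17
Area = |17|/2 = 8.5000

8.5000 sq units


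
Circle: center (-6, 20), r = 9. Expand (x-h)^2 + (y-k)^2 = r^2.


(x+ 6)^2 + (y-20)^2 = 9^2
D = -2h = 12, E = -2k = -40
F = h^2+k^2-r^2 = 36+400-81 = 355

x^2 + y^2 + 12x - 40y + 355 = 0


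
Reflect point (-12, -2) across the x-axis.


Reflection rule for x-axis: (x, -y)
(-12, -2) -> (-12, 2)

(-12, 2)


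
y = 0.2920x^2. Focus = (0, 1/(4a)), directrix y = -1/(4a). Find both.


a = 0.2920
1/(4a) = 0.8562
Focus = (0, 0.8562)
Directrix: y = -0.8562

Focus = (0, 0.8562), Directrix: y = -0.8562


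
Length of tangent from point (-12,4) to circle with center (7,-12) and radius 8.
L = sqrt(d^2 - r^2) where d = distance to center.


d = sqrt((-12-7)^2 + (4+ 12)^2) = sqrt(361+256) = 24.8395
L = sqrt(617.0000 - 64) = sqrt(553.0000) = 23.5160

23.5160


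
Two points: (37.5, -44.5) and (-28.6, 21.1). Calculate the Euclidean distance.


dx = -28.6 - 37.5 = -66.1
dy = 21.1 + 44.5 = 65.6
d = sqrt(4369.21 + 4303.36) = sqrt(8672.57) = 93.1266

93.1266


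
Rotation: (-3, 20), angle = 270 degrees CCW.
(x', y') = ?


cos(270) = 0, sin(270) = -1
x' = -3*0 - 20*(-1) = 20
y' = -3*(-1) + 20*0 = 3

(20, 3)


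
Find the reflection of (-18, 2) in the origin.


Reflection rule for origin: (-x, -y)
(-18, 2) -> (18, -2)

(18, -2)


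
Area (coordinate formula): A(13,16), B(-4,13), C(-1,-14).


13*(13+ 14) = 351
-4*(-14-16) = 120
-1*(16-13) = -3
sum = 468
Area = |468|/2 = 234.0000

234.0000 sq units


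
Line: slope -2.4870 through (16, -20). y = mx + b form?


y + 20 = -2.4870(x - 16)
y = -2.4870x - 20 + 2.4870*16
y = -2.4870x + 19.7920

y = -2.4870x + 19.7920


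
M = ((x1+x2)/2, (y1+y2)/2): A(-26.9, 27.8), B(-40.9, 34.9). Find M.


Mx = (-26.9 - 40.9)/2 = -67.8/2 = -33.9000
My = (27.8 + 34.9)/2 = 62.7/2 = 31.3500

(-33.9000, 31.3500)


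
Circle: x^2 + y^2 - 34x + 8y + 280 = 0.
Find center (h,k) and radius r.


h = -D/2 = 34/2 = 17
k = -E/2 = -8/2 = -4
r^2 = h^2 + k^2 - F = 289 + 16 - 280 = 25
r = 5

Center (17, -4), radius = 5


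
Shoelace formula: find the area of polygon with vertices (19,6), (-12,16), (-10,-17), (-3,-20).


sum(xi*y_{i+1}) = 19*16 - 12*(-17) - 10*(-20) - 3*6 = 690
sum(yi*x_{i+1}) = 6*(-12) + 16*(-10) - 17*(-3) - 20*19 = -561
Area = |690 + 561|/2 = 1251/2 = 625.5000

625.5000 sq units


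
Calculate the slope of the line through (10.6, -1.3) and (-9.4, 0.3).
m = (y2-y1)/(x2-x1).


dy = 0.3 + 1.3 = 1.6
dx = -9.4 - 10.6 = -20.0
m = 1.6/(-20.0) = -0.0800

m = -0.0800


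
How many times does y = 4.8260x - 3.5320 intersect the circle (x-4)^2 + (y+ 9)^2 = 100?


Substitute y = 4.8260x - 3.5320: (x-4)^2 + (4.8260x- 3.5320+ 9)^2 = 100
Expand to Ax^2 + Bx + C = 0, where b-k = 5.468
A = 1+m^2 = 24.290276
B = 2(m(b-k) - h) = 2(4.8260*5.468 - 4) = 44.777136
C = h^2 + (b-k)^2 - r^2 = 16 + 29.899024 - 100 = -54.100976
disc = B^2-4AC = 2004.9919 + 5256.5106 = 7261.5025
disc > 0

2 intersection points


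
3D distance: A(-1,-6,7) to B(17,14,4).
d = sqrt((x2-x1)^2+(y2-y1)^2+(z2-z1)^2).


dx=18, dy=20, dz=-3
d = sqrt(324+400+9) = sqrt(733) = 27.0740

27.0740


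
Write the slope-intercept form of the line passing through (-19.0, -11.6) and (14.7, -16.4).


m = (-4.8)/(33.7) = -0.1424
b = y1 - m*x1 = -11.6 - (-4.8*(-19.0))/(33.7) = -11.6 - 2.7062 = -14.3062

y = -0.1424x - 14.3062


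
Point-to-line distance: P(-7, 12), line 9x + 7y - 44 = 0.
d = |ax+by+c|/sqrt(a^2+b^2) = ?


|9*(-7) + 7*12 - 44| = |-23| = 23
sqrt(81 + 49) = sqrt(130) = 11.4018
d = 23/sqrt(130) = 2.0172

2.0172


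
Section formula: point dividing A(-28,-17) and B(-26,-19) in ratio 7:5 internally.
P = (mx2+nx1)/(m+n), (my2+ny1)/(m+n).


Px = (7*(-26) + 5*(-28))/12 = -322/12 = -26.8333
Py = (7*(-19) + 5*(-17))/12 = -218/12 = -18.1667

P = (-26.8333, -18.1667)


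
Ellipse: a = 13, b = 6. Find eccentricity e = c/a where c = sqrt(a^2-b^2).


c = sqrt(169-36) = sqrt(133) = 11.5326
e = c/a = sqrt(133)/13 = 0.8871

e = 0.8871


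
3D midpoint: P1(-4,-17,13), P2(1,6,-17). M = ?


Mx = (-4+1)/2 = -1.5000
My = (-17+6)/2 = -5.5000
Mz = (13- 17)/2 = -2.0000

M = (-1.5000, -5.5000, -2.0000)


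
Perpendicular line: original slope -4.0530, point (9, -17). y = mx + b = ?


Perpendicular slope = -1/m1 = -1/(-4.0530) = 0.2467
b2 = y0 - m2*x0 = -17 + 9/(-4.0530) = -17 - 2.2206 = -19.2206

y = 0.2467x - 19.2206


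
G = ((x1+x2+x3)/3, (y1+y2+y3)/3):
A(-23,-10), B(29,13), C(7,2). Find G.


Gx = (-23+29+7)/3 = 13/3 = 4.3333
Gy = (-10+13+2)/3 = 5/3 = 1.6667

G = (4.3333, 1.6667)


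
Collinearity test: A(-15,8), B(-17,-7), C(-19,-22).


-15*(-7+ 22) - 17*(-22-8) - 19*(8+ 7)
= -225 + 510 - 285 = 0

Yes, collinear (determinant = 0)


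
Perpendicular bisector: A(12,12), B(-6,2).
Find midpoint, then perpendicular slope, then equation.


Midpoint = (3, 7)
Slope of AB = dy/dx = -10/(-18) = 0.5556
Perp slope = -dx/dy = -18/10 = -1.8000
b = My - (perp slope)*Mx = 7 + (-18*3)/(-10) = 7 + 5.4000 = 12.4000

y = -1.8000x + 12.4000


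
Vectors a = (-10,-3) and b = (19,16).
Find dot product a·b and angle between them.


a·b = -10*19 - 3*16 = -190 - 48 = -238
|a| = sqrt(100+9) = 10.4403
|b| = sqrt(361+256) = 24.8395
cos(theta) = -238/(sqrt(109)*sqrt(617)) = -238/sqrt(67253) = -0.917743
theta = arccos(-238/sqrt(67253)) = 156.5983 degrees

a·b = -238, theta = 156.5983 deg


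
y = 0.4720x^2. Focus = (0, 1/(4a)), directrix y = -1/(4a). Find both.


a = 0.4720
1/(4a) = 0.5297
Focus = (0, 0.5297)
Directrix: y = -0.5297

Focus = (0, 0.5297), Directrix: y = -0.5297


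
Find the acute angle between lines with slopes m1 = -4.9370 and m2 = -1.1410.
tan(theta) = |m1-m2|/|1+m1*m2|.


m1-m2 = -3.796
1+m1*m2 = 6.633117
tan(theta) = |-3.796/6.633117| = 0.572280
theta = arctan(|-3.796/6.633117|) = 29.7816 degrees (acute angle)

29.7816 degrees


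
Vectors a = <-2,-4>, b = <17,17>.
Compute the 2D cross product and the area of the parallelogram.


cross = -2*17 + 4*17 = -34 + 68 = 34
Parallelogram area = |34| = 34

cross = 34, parallelogram area = 34


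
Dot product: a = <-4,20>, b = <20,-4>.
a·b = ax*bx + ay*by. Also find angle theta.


a·b = -4*20 + 20*(-4) = -80 - 80 = -160
|a| = sqrt(16+400) = 20.3961
|b| = sqrt(400+16) = 20.3961
cos(theta) = -160/(sqrt(416)*sqrt(416)) = -160/sqrt(173056) = -0.384615
theta = arccos(-160/sqrt(173056)) = 112.6199 degrees

a·b = -160, theta = 112.6199 deg


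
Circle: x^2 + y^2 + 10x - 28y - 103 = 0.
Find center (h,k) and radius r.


h = -D/2 = -10/2 = -5
k = -E/2 = 28/2 = 14
r^2 = h^2 + k^2 - F = 25 + 196 + 103 = 324
r = 18

Center (-5, 14), radius = 18


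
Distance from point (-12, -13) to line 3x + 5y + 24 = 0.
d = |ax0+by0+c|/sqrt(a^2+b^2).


|3*(-12) + 5*(-13) + 24| = |-77| = 77
sqrt(9 + 25) = sqrt(34) = 5.8310
d = 77/sqrt(34) = 13.2054

13.2054


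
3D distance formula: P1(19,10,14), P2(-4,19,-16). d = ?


dx=-23, dy=9, dz=-30
d = sqrt(529+81+900) = sqrt(1510) = 38.8587

38.8587


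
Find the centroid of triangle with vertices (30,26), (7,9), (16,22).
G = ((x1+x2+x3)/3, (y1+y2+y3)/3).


Gx = (30+7+16)/3 = 53/3 = 17.6667
Gy = (26+9+22)/3 = 57/3 = 19.0000

G = (17.6667, 19.0000)


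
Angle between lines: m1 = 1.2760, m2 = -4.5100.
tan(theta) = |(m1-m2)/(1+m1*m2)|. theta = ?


m1-m2 = 5.786
1+m1*m2 = -4.75476
tan(theta) = |5.786/(-4.75476)| = 1.216886
theta = arctan(|5.786/(-4.75476)|) = 50.5877 degrees (acute angle)

50.5877 degrees


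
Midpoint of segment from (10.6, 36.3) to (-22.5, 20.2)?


Mx = (10.6 - 22.5)/2 = -11.9/2 = -5.9500
My = (36.3 + 20.2)/2 = 56.5/2 = 28.2500

(-5.9500, 28.2500)


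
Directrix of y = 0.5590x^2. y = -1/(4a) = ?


a = 0.5590
1/(4a) = 0.4472
directrix: y = -0.4472 = -0.4472

y = -0.4472


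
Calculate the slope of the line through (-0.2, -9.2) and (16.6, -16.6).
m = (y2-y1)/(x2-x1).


dy = -16.6 + 9.2 = -7.4
dx = 16.6 + 0.2 = 16.8
m = -7.4/16.8 = -0.4405

m = -0.4405


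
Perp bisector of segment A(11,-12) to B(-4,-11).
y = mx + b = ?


Midpoint = (3.5, -11.5)
Slope of AB = dy/dx = 1/(-15) = -0.0667
Perp slope = -dx/dy = 15/1 = 15.0000
b = My - (perp slope)*Mx = -11.5 + (-15*3.5)/1 = -11.5 - 52.5000 = -64.0000

y = 15.0000x - 64.0000


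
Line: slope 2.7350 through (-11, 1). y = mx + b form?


y - 1 = 2.7350(x + 11)
y = 2.7350x + 1 - 2.7350*(-11)
y = 2.7350x + 31.0850

y = 2.7350x + 31.0850


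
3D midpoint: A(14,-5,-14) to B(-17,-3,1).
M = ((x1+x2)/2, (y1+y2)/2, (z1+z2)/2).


Mx = (14- 17)/2 = -1.5000
My = (-5- 3)/2 = -4.0000
Mz = (-14+1)/2 = -6.5000

M = (-1.5000, -4.0000, -6.5000)


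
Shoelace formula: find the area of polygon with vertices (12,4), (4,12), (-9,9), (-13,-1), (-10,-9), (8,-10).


sum(xi*y_{i+1}) = 12*12 + 4*9 - 9*(-1) - 13*(-9) - 10*(-10) + 8*4 = 438
sum(yi*x_{i+1}) = 4*4 + 12*(-9) + 9*(-13) - 1*(-10) - 9*8 - 10*12 = -391
Area = |438 + 391|/2 = 829/2 = 414.5000

414.5000 sq units


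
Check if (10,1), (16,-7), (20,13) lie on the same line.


10*(-7-13) + 16*(13-1) + 20*(1+ 7)
= -200 + 192 + 160 = 152

No, not collinear (determinant = 152)


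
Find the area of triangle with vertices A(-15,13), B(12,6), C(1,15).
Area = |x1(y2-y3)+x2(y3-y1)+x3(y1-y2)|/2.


-15*(6-15) = 135
12*(15-13) = 24
1*(13-6) = 7
sum = 166
Area = |166|/2 = 83.0000

83.0000 sq units


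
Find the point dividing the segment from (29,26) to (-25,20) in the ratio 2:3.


Px = (2*(-25) + 3*29)/5 = 37/5 = 7.4000
Py = (2*20 + 3*26)/5 = 118/5 = 23.6000

P = (7.4000, 23.6000)


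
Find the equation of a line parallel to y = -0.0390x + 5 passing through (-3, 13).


Parallel lines have equal slopes.
m2 = -0.0390
b2 = 13 + 0.0390*(-3) = 12.8830

y = -0.0390x + 12.8830


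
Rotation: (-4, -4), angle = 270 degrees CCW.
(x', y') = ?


cos(270) = 0, sin(270) = -1
x' = -4*0 + 4*(-1) = -4
y' = -4*(-1) - 4*0 = 4

(-4, 4)


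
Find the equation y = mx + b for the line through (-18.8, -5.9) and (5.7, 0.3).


m = (6.2)/(24.5) = 0.2531
b = y1 - m*x1 = -5.9 - (6.2*(-18.8))/(24.5) = -5.9 + 4.7576 = -1.1424

y = 0.2531x - 1.1424


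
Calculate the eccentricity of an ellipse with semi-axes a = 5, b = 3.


c = sqrt(25-9) = sqrt(16) = 4.0000
e = c/a = 4/5 = 0.8000

e = 0.8000


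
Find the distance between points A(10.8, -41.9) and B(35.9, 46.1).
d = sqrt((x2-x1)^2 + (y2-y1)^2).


dx = 35.9 - 10.8 = 25.1
dy = 46.1 + 41.9 = 88.0
d = sqrt(630.01 + 7744.0) = sqrt(8374.01) = 91.5096

91.5096


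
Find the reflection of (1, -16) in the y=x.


Reflection rule for y=x: (y, x)
(1, -16) -> (-16, 1)

(-16, 1)


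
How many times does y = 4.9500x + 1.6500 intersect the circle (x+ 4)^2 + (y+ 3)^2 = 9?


Substitute y = 4.9500x + 1.6500: (x+ 4)^2 + (4.9500x+1.6500+ 3)^2 = 9
Expand to Ax^2 + Bx + C = 0, where b-k = 4.65
A = 1+m^2 = 25.5025
B = 2(m(b-k) - h) = 2(4.9500*4.65 + 4) = 54.035
C = h^2 + (b-k)^2 - r^2 = 16 + 21.6225 - 9 = 28.6225
disc = B^2-4AC = 2919.7812 - 2919.7812 = 0
disc = 0

1 intersection point (tangent)


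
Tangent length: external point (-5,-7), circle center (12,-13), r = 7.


d = sqrt((-5-12)^2 + (-7+ 13)^2) = sqrt(289+36) = 18.0278
L = sqrt(325.0000 - 49) = sqrt(276.0000) = 16.6132

16.6132


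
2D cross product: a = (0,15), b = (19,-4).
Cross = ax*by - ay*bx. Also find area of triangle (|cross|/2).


cross = 0*(-4) - 15*19 = 0 - 285 = -285
Triangle area = |-285|/2 = 285/2 = 142.5000

cross = -285, triangle area = 142.5000


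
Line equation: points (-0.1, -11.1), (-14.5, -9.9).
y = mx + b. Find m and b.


m = (1.2)/(-14.4) = -0.0833
b = y1 - m*x1 = -11.1 - (1.2*(-0.1))/(-14.4) = -11.1 - 0.0083 = -11.1083

y = -0.0833x - 11.1083


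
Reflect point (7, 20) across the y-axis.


Reflection rule for y-axis: (-x, y)
(7, 20) -> (-7, 20)

(-7, 20)


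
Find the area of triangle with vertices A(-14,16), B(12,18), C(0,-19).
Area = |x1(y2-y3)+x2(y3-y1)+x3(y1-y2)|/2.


-14*(18+ 19) = -518
12*(-19-16) = -420
0*(16-18) = 0
sum = -938
Area = |-938|/2 = 469.0000

469.0000 sq units


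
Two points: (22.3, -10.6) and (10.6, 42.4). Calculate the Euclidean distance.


dx = 10.6 - 22.3 = -11.7
dy = 42.4 + 10.6 = 53.0
d = sqrt(136.89 + 2809.0) = sqrt(2945.89) = 54.2761

54.2761


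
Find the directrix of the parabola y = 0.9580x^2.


a = 0.9580
1/(4a) = 0.2610
directrix: y = -0.2610 = -0.2610

y = -0.2610


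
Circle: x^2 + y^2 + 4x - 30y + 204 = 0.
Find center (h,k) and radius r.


h = -D/2 = -4/2 = -2
k = -E/2 = 30/2 = 15
r^2 = h^2 + k^2 - F = 4 + 225 - 204 = 25
r = 5

Center (-2, 15), radius = 5


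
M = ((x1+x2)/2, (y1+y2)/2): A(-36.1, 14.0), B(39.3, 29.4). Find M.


Mx = (-36.1 + 39.3)/2 = 3.2/2 = 1.6000
My = (14.0 + 29.4)/2 = 43.4/2 = 21.7000

(1.6000, 21.7000)


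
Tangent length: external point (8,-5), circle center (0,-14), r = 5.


d = sqrt((8-0)^2 + (-5+ 14)^2) = sqrt(64+81) = 12.0416
L = sqrt(145.0000 - 25) = sqrt(120.0000) = 10.9545

10.9545


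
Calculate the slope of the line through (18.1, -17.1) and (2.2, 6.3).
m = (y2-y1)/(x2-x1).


dy = 6.3 + 17.1 = 23.4
dx = 2.2 - 18.1 = -15.9
m = 23.4/(-15.9) = -1.4717

m = -1.4717


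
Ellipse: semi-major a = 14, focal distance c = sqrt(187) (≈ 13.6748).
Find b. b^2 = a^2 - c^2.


b^2 = 14^2 - (sqrt(187))^2 = 196 - 187 = 9
b = sqrt(9) = 3

b = 3


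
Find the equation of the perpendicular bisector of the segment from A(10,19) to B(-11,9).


Midpoint = (-0.5, 14)
Slope of AB = dy/dx = -10/(-21) = 0.4762
Perp slope = -dx/dy = -21/10 = -2.1000
b = My - (perp slope)*Mx = 14 + (-21*(-0.5))/(-10) = 14 - 1.0500 = 12.9500

y = -2.1000x + 12.9500


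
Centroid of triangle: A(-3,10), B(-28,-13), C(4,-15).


Gx = (-3- 28+4)/3 = -27/3 = -9.0000
Gy = (10- 13- 15)/3 = -18/3 = -6.0000

G = (-9.0000, -6.0000)


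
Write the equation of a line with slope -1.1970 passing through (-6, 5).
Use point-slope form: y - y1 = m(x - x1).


y - 5 = -1.1970(x + 6)
y = -1.1970x + 5 + 1.1970*(-6)
y = -1.1970x - 2.1820

y = -1.1970x - 2.1820


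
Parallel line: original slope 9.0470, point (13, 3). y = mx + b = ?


Parallel lines have equal slopes.
m2 = 9.0470
b2 = 3 - 9.0470*13 = -114.6110

y = 9.0470x - 114.6110


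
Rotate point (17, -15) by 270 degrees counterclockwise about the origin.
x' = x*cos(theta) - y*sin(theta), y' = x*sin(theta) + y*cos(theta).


cos(270) = 0, sin(270) = -1
x' = 17*0 + 15*(-1) = -15
y' = 17*(-1) - 15*0 = -17

(-15, -17)


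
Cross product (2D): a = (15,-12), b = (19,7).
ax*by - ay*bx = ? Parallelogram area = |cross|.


cross = 15*7 + 12*19 = 105 + 228 = 333
Parallelogram area = |333| = 333

cross = 333, parallelogram area = 333


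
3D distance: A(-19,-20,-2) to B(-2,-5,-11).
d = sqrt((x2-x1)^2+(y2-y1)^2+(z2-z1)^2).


dx=17, dy=15, dz=-9
d = sqrt(289+225+81) = sqrt(595) = 24.3926

24.3926


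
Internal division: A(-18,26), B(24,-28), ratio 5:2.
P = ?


Px = (5*24 + 2*(-18))/7 = 84/7 = 12.0000
Py = (5*(-28) + 2*26)/7 = -88/7 = -12.5714

P = (12.0000, -12.5714)


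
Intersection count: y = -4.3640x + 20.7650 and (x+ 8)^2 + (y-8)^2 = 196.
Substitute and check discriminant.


Substitute y = -4.3640x + 20.7650: (x+ 8)^2 + (-4.3640x+20.7650-8)^2 = 196
Expand to Ax^2 + Bx + C = 0, where b-k = 12.765
A = 1+m^2 = 20.044496
B = 2(m(b-k) - h) = 2(-4.3640*12.765 + 8) = -95.41292
C = h^2 + (b-k)^2 - r^2 = 64 + 162.945225 - 196 = 30.945225
disc = B^2-4AC = 9103.6253 - 2481.1258 = 6622.4995
disc > 0

2 intersection points


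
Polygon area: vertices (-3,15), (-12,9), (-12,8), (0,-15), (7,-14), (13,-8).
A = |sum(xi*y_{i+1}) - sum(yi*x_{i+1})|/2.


sum(xi*y_{i+1}) = -3*9 - 12*8 - 12*(-15) + 0*(-14) + 7*(-8) + 13*15 = 196
sum(yi*x_{i+1}) = 15*(-12) + 9*(-12) + 8*0 - 15*7 - 14*13 - 8*(-3) = -551
Area = |196 + 551|/2 = 747/2 = 373.5000

373.5000 sq units


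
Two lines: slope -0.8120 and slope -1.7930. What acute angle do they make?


m1-m2 = 0.981
1+m1*m2 = 2.455916
tan(theta) = |0.981/2.455916| = 0.399444
theta = arctan(|0.981/2.455916|) = 21.7739 degrees (acute angle)

21.7739 degrees


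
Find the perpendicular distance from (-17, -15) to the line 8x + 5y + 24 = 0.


|8*(-17) + 5*(-15) + 24| = |-187| = 187
sqrt(64 + 25) = sqrt(89) = 9.4340
d = 187/sqrt(89) = 19.8220

19.8220


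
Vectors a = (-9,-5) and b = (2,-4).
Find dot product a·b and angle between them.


a·b = -9*2 - 5*(-4) = -18 + 20 = 2
|a| = sqrt(81+25) = 10.2956
|b| = sqrt(4+16) = 4.4721
cos(theta) = 2/(sqrt(106)*sqrt(20)) = 2/sqrt(2120) = 0.043437
theta = arccos(2/sqrt(2120)) = 87.5104 degrees

a·b = 2, theta = 87.5104 deg


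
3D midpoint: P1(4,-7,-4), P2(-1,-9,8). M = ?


Mx = (4- 1)/2 = 1.5000
My = (-7- 9)/2 = -8.0000
Mz = (-4+8)/2 = 2.0000

M = (1.5000, -8.0000, 2.0000)


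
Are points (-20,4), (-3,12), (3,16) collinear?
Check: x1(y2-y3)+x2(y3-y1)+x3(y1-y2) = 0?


-20*(12-16) - 3*(16-4) + 3*(4-12)
= 80 - 36 - 24 = 20

No, not collinear (determinant = 20)


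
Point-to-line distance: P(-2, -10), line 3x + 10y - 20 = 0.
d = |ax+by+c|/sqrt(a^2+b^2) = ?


|3*(-2) + 10*(-10) - 20| = |-126| = 126
sqrt(9 + 100) = sqrt(109) = 10.4403
d = 126/sqrt(109) = 12.0686

12.0686


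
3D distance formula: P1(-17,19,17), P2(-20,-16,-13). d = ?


dx=-3, dy=-35, dz=-30
d = sqrt(9+1225+900) = sqrt(2134) = 46.1952

46.1952


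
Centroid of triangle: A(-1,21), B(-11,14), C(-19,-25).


Gx = (-1- 11- 19)/3 = -31/3 = -10.3333
Gy = (21+14- 25)/3 = 10/3 = 3.3333

G = (-10.3333, 3.3333)


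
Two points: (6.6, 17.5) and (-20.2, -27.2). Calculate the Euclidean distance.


dx = -20.2 - 6.6 = -26.8
dy = -27.2 - 17.5 = -44.7
d = sqrt(718.24 + 1998.09) = sqrt(2716.33) = 52.1184

52.1184


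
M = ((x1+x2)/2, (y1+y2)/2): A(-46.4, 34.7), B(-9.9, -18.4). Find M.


Mx = (-46.4 - 9.9)/2 = -56.3/2 = -28.1500
My = (34.7 - 18.4)/2 = 16.3/2 = 8.1500

(-28.1500, 8.1500)


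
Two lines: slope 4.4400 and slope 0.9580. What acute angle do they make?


m1-m2 = 3.482
1+m1*m2 = 5.25352
tan(theta) = |3.482/5.25352| = 0.662794
theta = arctan(|3.482/5.25352|) = 33.5362 degrees (acute angle)

33.5362 degrees


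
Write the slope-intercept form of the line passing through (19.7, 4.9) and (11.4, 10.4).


m = (5.5)/(-8.3) = -0.6627
b = y1 - m*x1 = 4.9 - (5.5*19.7)/(-8.3) = 4.9 + 13.0542 = 17.9542

y = -0.6627x + 17.9542


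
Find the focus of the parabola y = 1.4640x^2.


a = 1.4640
4a = 5.8560
focus = (0, 1/5.8560) = (0, 0.1708)

Focus = (0, 0.1708)


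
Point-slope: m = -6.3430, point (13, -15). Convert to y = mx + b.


y + 15 = -6.3430(x - 13)
y = -6.3430x - 15 + 6.3430*13
y = -6.3430x + 67.4590

y = -6.3430x + 67.4590
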